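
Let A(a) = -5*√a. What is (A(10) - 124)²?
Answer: 15626 + 1240*√10 ≈ 19547.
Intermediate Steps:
(A(10) - 124)² = (-5*√10 - 124)² = (-124 - 5*√10)²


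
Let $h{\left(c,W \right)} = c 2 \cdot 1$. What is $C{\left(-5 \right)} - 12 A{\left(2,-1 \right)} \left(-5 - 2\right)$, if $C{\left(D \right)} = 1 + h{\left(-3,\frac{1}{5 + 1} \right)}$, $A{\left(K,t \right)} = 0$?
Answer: $-5$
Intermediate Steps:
$h{\left(c,W \right)} = 2 c$ ($h{\left(c,W \right)} = 2 c 1 = 2 c$)
$C{\left(D \right)} = -5$ ($C{\left(D \right)} = 1 + 2 \left(-3\right) = 1 - 6 = -5$)
$C{\left(-5 \right)} - 12 A{\left(2,-1 \right)} \left(-5 - 2\right) = -5 - 12 \cdot 0 \left(-5 - 2\right) = -5 - 12 \cdot 0 \left(-7\right) = -5 - 0 = -5 + 0 = -5$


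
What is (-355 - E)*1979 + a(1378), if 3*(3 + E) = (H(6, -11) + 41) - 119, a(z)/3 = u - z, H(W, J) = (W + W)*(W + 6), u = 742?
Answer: -742054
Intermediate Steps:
H(W, J) = 2*W*(6 + W) (H(W, J) = (2*W)*(6 + W) = 2*W*(6 + W))
a(z) = 2226 - 3*z (a(z) = 3*(742 - z) = 2226 - 3*z)
E = 19 (E = -3 + ((2*6*(6 + 6) + 41) - 119)/3 = -3 + ((2*6*12 + 41) - 119)/3 = -3 + ((144 + 41) - 119)/3 = -3 + (185 - 119)/3 = -3 + (⅓)*66 = -3 + 22 = 19)
(-355 - E)*1979 + a(1378) = (-355 - 1*19)*1979 + (2226 - 3*1378) = (-355 - 19)*1979 + (2226 - 4134) = -374*1979 - 1908 = -740146 - 1908 = -742054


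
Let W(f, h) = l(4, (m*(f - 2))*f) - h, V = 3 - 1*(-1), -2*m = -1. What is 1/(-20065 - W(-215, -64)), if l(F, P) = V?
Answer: -1/20133 ≈ -4.9670e-5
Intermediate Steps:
m = 1/2 (m = -1/2*(-1) = 1/2 ≈ 0.50000)
V = 4 (V = 3 + 1 = 4)
l(F, P) = 4
W(f, h) = 4 - h
1/(-20065 - W(-215, -64)) = 1/(-20065 - (4 - 1*(-64))) = 1/(-20065 - (4 + 64)) = 1/(-20065 - 1*68) = 1/(-20065 - 68) = 1/(-20133) = -1/20133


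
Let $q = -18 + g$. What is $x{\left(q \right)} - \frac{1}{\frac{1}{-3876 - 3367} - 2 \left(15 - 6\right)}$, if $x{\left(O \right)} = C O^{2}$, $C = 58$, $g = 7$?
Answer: $\frac{914978993}{130375} \approx 7018.1$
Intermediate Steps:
$q = -11$ ($q = -18 + 7 = -11$)
$x{\left(O \right)} = 58 O^{2}$
$x{\left(q \right)} - \frac{1}{\frac{1}{-3876 - 3367} - 2 \left(15 - 6\right)} = 58 \left(-11\right)^{2} - \frac{1}{\frac{1}{-3876 - 3367} - 2 \left(15 - 6\right)} = 58 \cdot 121 - \frac{1}{\frac{1}{-7243} - 18} = 7018 - \frac{1}{- \frac{1}{7243} - 18} = 7018 - \frac{1}{- \frac{130375}{7243}} = 7018 - - \frac{7243}{130375} = 7018 + \frac{7243}{130375} = \frac{914978993}{130375}$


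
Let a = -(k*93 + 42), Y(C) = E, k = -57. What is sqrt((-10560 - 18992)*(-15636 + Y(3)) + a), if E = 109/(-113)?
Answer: sqrt(5900667738523)/113 ≈ 21497.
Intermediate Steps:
E = -109/113 (E = 109*(-1/113) = -109/113 ≈ -0.96460)
Y(C) = -109/113
a = 5259 (a = -(-57*93 + 42) = -(-5301 + 42) = -1*(-5259) = 5259)
sqrt((-10560 - 18992)*(-15636 + Y(3)) + a) = sqrt((-10560 - 18992)*(-15636 - 109/113) + 5259) = sqrt(-29552*(-1766977/113) + 5259) = sqrt(52217704304/113 + 5259) = sqrt(52218298571/113) = sqrt(5900667738523)/113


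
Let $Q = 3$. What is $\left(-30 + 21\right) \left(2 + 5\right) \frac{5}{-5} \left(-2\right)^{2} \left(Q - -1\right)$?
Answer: $1008$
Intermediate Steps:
$\left(-30 + 21\right) \left(2 + 5\right) \frac{5}{-5} \left(-2\right)^{2} \left(Q - -1\right) = \left(-30 + 21\right) \left(2 + 5\right) \frac{5}{-5} \left(-2\right)^{2} \left(3 - -1\right) = - 9 \cdot 7 \cdot 5 \left(- \frac{1}{5}\right) 4 \left(3 + 1\right) = - 9 \cdot 7 \left(-1\right) 4 \cdot 4 = - 9 \left(-7\right) 4 \cdot 4 = - 9 \left(\left(-28\right) 4\right) = \left(-9\right) \left(-112\right) = 1008$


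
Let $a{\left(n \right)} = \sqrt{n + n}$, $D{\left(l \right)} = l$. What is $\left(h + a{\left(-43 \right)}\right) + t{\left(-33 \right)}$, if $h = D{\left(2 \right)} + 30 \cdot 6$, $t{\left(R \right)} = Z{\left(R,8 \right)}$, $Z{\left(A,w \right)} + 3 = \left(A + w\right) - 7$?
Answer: $147 + i \sqrt{86} \approx 147.0 + 9.2736 i$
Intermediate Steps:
$Z{\left(A,w \right)} = -10 + A + w$ ($Z{\left(A,w \right)} = -3 - \left(7 - A - w\right) = -3 + \left(-7 + A + w\right) = -10 + A + w$)
$a{\left(n \right)} = \sqrt{2} \sqrt{n}$ ($a{\left(n \right)} = \sqrt{2 n} = \sqrt{2} \sqrt{n}$)
$t{\left(R \right)} = -2 + R$ ($t{\left(R \right)} = -10 + R + 8 = -2 + R$)
$h = 182$ ($h = 2 + 30 \cdot 6 = 2 + 180 = 182$)
$\left(h + a{\left(-43 \right)}\right) + t{\left(-33 \right)} = \left(182 + \sqrt{2} \sqrt{-43}\right) - 35 = \left(182 + \sqrt{2} i \sqrt{43}\right) - 35 = \left(182 + i \sqrt{86}\right) - 35 = 147 + i \sqrt{86}$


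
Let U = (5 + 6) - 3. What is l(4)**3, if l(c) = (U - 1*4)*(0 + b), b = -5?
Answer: -8000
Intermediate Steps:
U = 8 (U = 11 - 3 = 8)
l(c) = -20 (l(c) = (8 - 1*4)*(0 - 5) = (8 - 4)*(-5) = 4*(-5) = -20)
l(4)**3 = (-20)**3 = -8000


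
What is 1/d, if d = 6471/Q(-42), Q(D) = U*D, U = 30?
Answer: -140/719 ≈ -0.19471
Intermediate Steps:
Q(D) = 30*D
d = -719/140 (d = 6471/((30*(-42))) = 6471/(-1260) = 6471*(-1/1260) = -719/140 ≈ -5.1357)
1/d = 1/(-719/140) = -140/719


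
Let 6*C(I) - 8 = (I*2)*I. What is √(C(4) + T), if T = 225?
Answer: √2085/3 ≈ 15.221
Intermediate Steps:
C(I) = 4/3 + I²/3 (C(I) = 4/3 + ((I*2)*I)/6 = 4/3 + ((2*I)*I)/6 = 4/3 + (2*I²)/6 = 4/3 + I²/3)
√(C(4) + T) = √((4/3 + (⅓)*4²) + 225) = √((4/3 + (⅓)*16) + 225) = √((4/3 + 16/3) + 225) = √(20/3 + 225) = √(695/3) = √2085/3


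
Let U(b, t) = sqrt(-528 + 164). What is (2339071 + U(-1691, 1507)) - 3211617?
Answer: -872546 + 2*I*sqrt(91) ≈ -8.7255e+5 + 19.079*I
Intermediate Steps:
U(b, t) = 2*I*sqrt(91) (U(b, t) = sqrt(-364) = 2*I*sqrt(91))
(2339071 + U(-1691, 1507)) - 3211617 = (2339071 + 2*I*sqrt(91)) - 3211617 = -872546 + 2*I*sqrt(91)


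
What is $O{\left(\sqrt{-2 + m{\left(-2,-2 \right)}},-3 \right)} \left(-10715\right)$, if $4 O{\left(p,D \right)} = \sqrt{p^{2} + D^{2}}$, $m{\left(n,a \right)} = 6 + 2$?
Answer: $- \frac{10715 \sqrt{15}}{4} \approx -10375.0$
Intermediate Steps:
$m{\left(n,a \right)} = 8$
$O{\left(p,D \right)} = \frac{\sqrt{D^{2} + p^{2}}}{4}$ ($O{\left(p,D \right)} = \frac{\sqrt{p^{2} + D^{2}}}{4} = \frac{\sqrt{D^{2} + p^{2}}}{4}$)
$O{\left(\sqrt{-2 + m{\left(-2,-2 \right)}},-3 \right)} \left(-10715\right) = \frac{\sqrt{\left(-3\right)^{2} + \left(\sqrt{-2 + 8}\right)^{2}}}{4} \left(-10715\right) = \frac{\sqrt{9 + \left(\sqrt{6}\right)^{2}}}{4} \left(-10715\right) = \frac{\sqrt{9 + 6}}{4} \left(-10715\right) = \frac{\sqrt{15}}{4} \left(-10715\right) = - \frac{10715 \sqrt{15}}{4}$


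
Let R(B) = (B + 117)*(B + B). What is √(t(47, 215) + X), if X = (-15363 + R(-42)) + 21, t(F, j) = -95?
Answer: I*√21737 ≈ 147.43*I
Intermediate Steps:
R(B) = 2*B*(117 + B) (R(B) = (117 + B)*(2*B) = 2*B*(117 + B))
X = -21642 (X = (-15363 + 2*(-42)*(117 - 42)) + 21 = (-15363 + 2*(-42)*75) + 21 = (-15363 - 6300) + 21 = -21663 + 21 = -21642)
√(t(47, 215) + X) = √(-95 - 21642) = √(-21737) = I*√21737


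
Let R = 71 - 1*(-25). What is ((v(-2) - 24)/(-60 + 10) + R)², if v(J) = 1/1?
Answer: 23261329/2500 ≈ 9304.5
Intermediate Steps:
v(J) = 1
R = 96 (R = 71 + 25 = 96)
((v(-2) - 24)/(-60 + 10) + R)² = ((1 - 24)/(-60 + 10) + 96)² = (-23/(-50) + 96)² = (-23*(-1/50) + 96)² = (23/50 + 96)² = (4823/50)² = 23261329/2500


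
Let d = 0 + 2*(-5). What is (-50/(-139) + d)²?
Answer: 1795600/19321 ≈ 92.935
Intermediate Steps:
d = -10 (d = 0 - 10 = -10)
(-50/(-139) + d)² = (-50/(-139) - 10)² = (-50*(-1/139) - 10)² = (50/139 - 10)² = (-1340/139)² = 1795600/19321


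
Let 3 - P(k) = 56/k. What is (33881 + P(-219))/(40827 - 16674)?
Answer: 7420652/5289507 ≈ 1.4029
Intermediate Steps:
P(k) = 3 - 56/k
(33881 + P(-219))/(40827 - 16674) = (33881 + (3 - 56/(-219)))/(40827 - 16674) = (33881 + (3 - 56*(-1/219)))/24153 = (33881 + (3 + 56/219))*(1/24153) = (33881 + 713/219)*(1/24153) = (7420652/219)*(1/24153) = 7420652/5289507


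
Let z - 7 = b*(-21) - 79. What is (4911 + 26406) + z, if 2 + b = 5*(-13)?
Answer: 32652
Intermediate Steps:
b = -67 (b = -2 + 5*(-13) = -2 - 65 = -67)
z = 1335 (z = 7 + (-67*(-21) - 79) = 7 + (1407 - 79) = 7 + 1328 = 1335)
(4911 + 26406) + z = (4911 + 26406) + 1335 = 31317 + 1335 = 32652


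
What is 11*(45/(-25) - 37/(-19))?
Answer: 154/95 ≈ 1.6211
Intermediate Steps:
11*(45/(-25) - 37/(-19)) = 11*(45*(-1/25) - 37*(-1/19)) = 11*(-9/5 + 37/19) = 11*(14/95) = 154/95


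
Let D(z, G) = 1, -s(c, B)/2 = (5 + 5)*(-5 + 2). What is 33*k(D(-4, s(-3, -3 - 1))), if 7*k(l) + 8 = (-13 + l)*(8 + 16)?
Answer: -9768/7 ≈ -1395.4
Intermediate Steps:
s(c, B) = 60 (s(c, B) = -2*(5 + 5)*(-5 + 2) = -20*(-3) = -2*(-30) = 60)
k(l) = -320/7 + 24*l/7 (k(l) = -8/7 + ((-13 + l)*(8 + 16))/7 = -8/7 + ((-13 + l)*24)/7 = -8/7 + (-312 + 24*l)/7 = -8/7 + (-312/7 + 24*l/7) = -320/7 + 24*l/7)
33*k(D(-4, s(-3, -3 - 1))) = 33*(-320/7 + (24/7)*1) = 33*(-320/7 + 24/7) = 33*(-296/7) = -9768/7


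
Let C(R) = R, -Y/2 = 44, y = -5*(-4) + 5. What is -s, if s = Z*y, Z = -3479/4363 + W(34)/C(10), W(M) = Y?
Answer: 1046835/4363 ≈ 239.93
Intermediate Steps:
y = 25 (y = 20 + 5 = 25)
Y = -88 (Y = -2*44 = -88)
W(M) = -88
Z = -209367/21815 (Z = -3479/4363 - 88/10 = -3479*1/4363 - 88*⅒ = -3479/4363 - 44/5 = -209367/21815 ≈ -9.5974)
s = -1046835/4363 (s = -209367/21815*25 = -1046835/4363 ≈ -239.93)
-s = -1*(-1046835/4363) = 1046835/4363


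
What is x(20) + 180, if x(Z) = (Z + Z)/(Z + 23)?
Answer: 7780/43 ≈ 180.93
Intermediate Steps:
x(Z) = 2*Z/(23 + Z) (x(Z) = (2*Z)/(23 + Z) = 2*Z/(23 + Z))
x(20) + 180 = 2*20/(23 + 20) + 180 = 2*20/43 + 180 = 2*20*(1/43) + 180 = 40/43 + 180 = 7780/43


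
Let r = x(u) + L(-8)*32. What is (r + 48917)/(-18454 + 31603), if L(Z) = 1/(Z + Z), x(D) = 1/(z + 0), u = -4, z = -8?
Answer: 391319/105192 ≈ 3.7200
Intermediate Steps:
x(D) = -⅛ (x(D) = 1/(-8 + 0) = 1/(-8) = -⅛)
L(Z) = 1/(2*Z)
r = -17/8 (r = -⅛ + ((½)/(-8))*32 = -⅛ + ((½)*(-⅛))*32 = -⅛ - 1/16*32 = -⅛ - 2 = -17/8 ≈ -2.1250)
(r + 48917)/(-18454 + 31603) = (-17/8 + 48917)/(-18454 + 31603) = (391319/8)/13149 = (391319/8)*(1/13149) = 391319/105192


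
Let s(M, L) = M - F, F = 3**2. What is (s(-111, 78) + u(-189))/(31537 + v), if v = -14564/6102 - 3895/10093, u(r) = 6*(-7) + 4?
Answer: -2432705697/485528446060 ≈ -0.0050104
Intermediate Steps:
F = 9
s(M, L) = -9 + M (s(M, L) = M - 1*9 = M - 9 = -9 + M)
u(r) = -38 (u(r) = -42 + 4 = -38)
v = -85380871/30793743 (v = -14564*1/6102 - 3895*1/10093 = -7282/3051 - 3895/10093 = -85380871/30793743 ≈ -2.7727)
(s(-111, 78) + u(-189))/(31537 + v) = ((-9 - 111) - 38)/(31537 - 85380871/30793743) = (-120 - 38)/(971056892120/30793743) = -158*30793743/971056892120 = -2432705697/485528446060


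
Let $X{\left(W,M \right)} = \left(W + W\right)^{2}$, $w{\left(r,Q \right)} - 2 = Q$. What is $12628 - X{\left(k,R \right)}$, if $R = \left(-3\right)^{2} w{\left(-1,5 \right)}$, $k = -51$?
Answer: $2224$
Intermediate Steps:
$w{\left(r,Q \right)} = 2 + Q$
$R = 63$ ($R = \left(-3\right)^{2} \left(2 + 5\right) = 9 \cdot 7 = 63$)
$X{\left(W,M \right)} = 4 W^{2}$ ($X{\left(W,M \right)} = \left(2 W\right)^{2} = 4 W^{2}$)
$12628 - X{\left(k,R \right)} = 12628 - 4 \left(-51\right)^{2} = 12628 - 4 \cdot 2601 = 12628 - 10404 = 2224$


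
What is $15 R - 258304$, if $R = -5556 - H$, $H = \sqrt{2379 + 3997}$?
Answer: $-341644 - 30 \sqrt{1594} \approx -3.4284 \cdot 10^{5}$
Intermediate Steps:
$H = 2 \sqrt{1594}$ ($H = \sqrt{6376} = 2 \sqrt{1594} \approx 79.85$)
$R = -5556 - 2 \sqrt{1594} \approx -5635.9$
$15 R - 258304 = 15 \left(-5556 - 2 \sqrt{1594}\right) - 258304 = \left(-83340 - 30 \sqrt{1594}\right) - 258304 = -341644 - 30 \sqrt{1594}$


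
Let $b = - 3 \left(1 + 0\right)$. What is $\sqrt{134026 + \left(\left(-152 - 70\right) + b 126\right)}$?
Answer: $\sqrt{133426} \approx 365.28$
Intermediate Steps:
$b = -3$ ($b = \left(-3\right) 1 = -3$)
$\sqrt{134026 + \left(\left(-152 - 70\right) + b 126\right)} = \sqrt{134026 - 600} = \sqrt{133426}$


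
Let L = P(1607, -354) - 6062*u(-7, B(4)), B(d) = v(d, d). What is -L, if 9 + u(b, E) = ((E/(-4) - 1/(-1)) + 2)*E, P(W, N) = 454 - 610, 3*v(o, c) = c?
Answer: -295634/9 ≈ -32848.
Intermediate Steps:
v(o, c) = c/3
P(W, N) = -156
B(d) = d/3
u(b, E) = -9 + E*(3 - E/4) (u(b, E) = -9 + ((E/(-4) - 1/(-1)) + 2)*E = -9 + ((E*(-¼) - 1*(-1)) + 2)*E = -9 + ((-E/4 + 1) + 2)*E = -9 + ((1 - E/4) + 2)*E = -9 + (3 - E/4)*E = -9 + E*(3 - E/4))
L = 295634/9 (L = -156 - 6062*(-9 + 3*((⅓)*4) - ((⅓)*4)²/4) = -156 - 6062*(-9 + 3*(4/3) - (4/3)²/4) = -156 - 6062*(-9 + 4 - ¼*16/9) = -156 - 6062*(-9 + 4 - 4/9) = -156 - 6062*(-49/9) = -156 + 297038/9 = 295634/9 ≈ 32848.)
-L = -1*295634/9 = -295634/9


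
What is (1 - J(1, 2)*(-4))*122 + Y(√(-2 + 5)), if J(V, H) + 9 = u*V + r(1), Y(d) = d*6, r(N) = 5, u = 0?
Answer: -1830 + 6*√3 ≈ -1819.6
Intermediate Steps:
Y(d) = 6*d
J(V, H) = -4 (J(V, H) = -9 + (0*V + 5) = -9 + (0 + 5) = -9 + 5 = -4)
(1 - J(1, 2)*(-4))*122 + Y(√(-2 + 5)) = (1 - 1*(-4)*(-4))*122 + 6*√(-2 + 5) = (1 + 4*(-4))*122 + 6*√3 = (1 - 16)*122 + 6*√3 = -15*122 + 6*√3 = -1830 + 6*√3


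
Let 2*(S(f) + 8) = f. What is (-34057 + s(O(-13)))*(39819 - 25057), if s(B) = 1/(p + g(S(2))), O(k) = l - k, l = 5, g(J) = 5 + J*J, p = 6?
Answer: -15082475639/30 ≈ -5.0275e+8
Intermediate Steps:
S(f) = -8 + f/2
g(J) = 5 + J²
O(k) = 5 - k
s(B) = 1/60 (s(B) = 1/(6 + (5 + (-8 + (½)*2)²)) = 1/(6 + (5 + (-8 + 1)²)) = 1/(6 + (5 + (-7)²)) = 1/(6 + (5 + 49)) = 1/(6 + 54) = 1/60)
(-34057 + s(O(-13)))*(39819 - 25057) = (-34057 + 1/60)*(39819 - 25057) = -2043419/60*14762 = -15082475639/30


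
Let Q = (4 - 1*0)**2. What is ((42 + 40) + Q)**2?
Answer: 9604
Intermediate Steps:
Q = 16 (Q = (4 + 0)**2 = 4**2 = 16)
((42 + 40) + Q)**2 = ((42 + 40) + 16)**2 = (82 + 16)**2 = 98**2 = 9604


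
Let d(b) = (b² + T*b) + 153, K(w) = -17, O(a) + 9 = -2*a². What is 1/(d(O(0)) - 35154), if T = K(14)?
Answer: -1/34767 ≈ -2.8763e-5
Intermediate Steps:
O(a) = -9 - 2*a²
T = -17
d(b) = 153 + b² - 17*b (d(b) = (b² - 17*b) + 153 = 153 + b² - 17*b)
1/(d(O(0)) - 35154) = 1/((153 + (-9 - 2*0²)² - 17*(-9 - 2*0²)) - 35154) = 1/((153 + (-9 - 2*0)² - 17*(-9 - 2*0)) - 35154) = 1/((153 + (-9 + 0)² - 17*(-9 + 0)) - 35154) = 1/((153 + (-9)² - 17*(-9)) - 35154) = 1/((153 + 81 + 153) - 35154) = 1/(387 - 35154) = 1/(-34767) = -1/34767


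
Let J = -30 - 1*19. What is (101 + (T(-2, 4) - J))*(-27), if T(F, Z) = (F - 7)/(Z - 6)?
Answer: -8343/2 ≈ -4171.5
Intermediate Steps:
T(F, Z) = (-7 + F)/(-6 + Z)
J = -49 (J = -30 - 19 = -49)
(101 + (T(-2, 4) - J))*(-27) = (101 + ((-7 - 2)/(-6 + 4) - 1*(-49)))*(-27) = (101 + (-9/(-2) + 49))*(-27) = (101 + (-½*(-9) + 49))*(-27) = (101 + (9/2 + 49))*(-27) = (101 + 107/2)*(-27) = (309/2)*(-27) = -8343/2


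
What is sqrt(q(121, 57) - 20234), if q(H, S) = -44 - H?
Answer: I*sqrt(20399) ≈ 142.83*I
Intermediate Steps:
sqrt(q(121, 57) - 20234) = sqrt((-44 - 1*121) - 20234) = sqrt((-44 - 121) - 20234) = sqrt(-165 - 20234) = sqrt(-20399) = I*sqrt(20399)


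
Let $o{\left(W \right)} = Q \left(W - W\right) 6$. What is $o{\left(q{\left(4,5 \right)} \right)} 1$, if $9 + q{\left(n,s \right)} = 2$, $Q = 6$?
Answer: $0$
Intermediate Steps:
$q{\left(n,s \right)} = -7$ ($q{\left(n,s \right)} = -9 + 2 = -7$)
$o{\left(W \right)} = 0$ ($o{\left(W \right)} = 6 \left(W - W\right) 6 = 6 \cdot 0 \cdot 6 = 0 \cdot 6 = 0$)
$o{\left(q{\left(4,5 \right)} \right)} 1 = 0 \cdot 1 = 0$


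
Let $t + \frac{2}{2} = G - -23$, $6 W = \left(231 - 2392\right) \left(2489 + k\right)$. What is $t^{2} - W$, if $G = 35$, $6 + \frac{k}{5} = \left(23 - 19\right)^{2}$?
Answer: $\frac{5506273}{6} \approx 9.1771 \cdot 10^{5}$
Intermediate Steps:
$k = 50$ ($k = -30 + 5 \left(23 - 19\right)^{2} = -30 + 5 \cdot 4^{2} = -30 + 5 \cdot 16 = -30 + 80 = 50$)
$W = - \frac{5486779}{6}$ ($W = \frac{\left(231 - 2392\right) \left(2489 + 50\right)}{6} = \frac{\left(-2161\right) 2539}{6} = \frac{1}{6} \left(-5486779\right) = - \frac{5486779}{6} \approx -9.1446 \cdot 10^{5}$)
$t = 57$ ($t = -1 + \left(35 - -23\right) = -1 + \left(35 + 23\right) = -1 + 58 = 57$)
$t^{2} - W = 57^{2} - - \frac{5486779}{6} = 3249 + \frac{5486779}{6} = \frac{5506273}{6}$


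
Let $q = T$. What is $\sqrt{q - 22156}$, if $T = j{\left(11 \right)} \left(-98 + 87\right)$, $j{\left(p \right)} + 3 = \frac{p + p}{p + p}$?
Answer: $i \sqrt{22134} \approx 148.77 i$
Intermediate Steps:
$j{\left(p \right)} = -2$ ($j{\left(p \right)} = -3 + \frac{p + p}{p + p} = -3 + \frac{2 p}{2 p} = -3 + 2 p \frac{1}{2 p} = -3 + 1 = -2$)
$T = 22$ ($T = - 2 \left(-98 + 87\right) = \left(-2\right) \left(-11\right) = 22$)
$q = 22$
$\sqrt{q - 22156} = \sqrt{22 - 22156} = \sqrt{-22134} = i \sqrt{22134}$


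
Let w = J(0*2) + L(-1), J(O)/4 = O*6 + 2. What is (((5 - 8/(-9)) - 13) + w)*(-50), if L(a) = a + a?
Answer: 500/9 ≈ 55.556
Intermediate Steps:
J(O) = 8 + 24*O (J(O) = 4*(O*6 + 2) = 4*(6*O + 2) = 4*(2 + 6*O) = 8 + 24*O)
L(a) = 2*a
w = 6 (w = (8 + 24*(0*2)) + 2*(-1) = (8 + 24*0) - 2 = (8 + 0) - 2 = 8 - 2 = 6)
(((5 - 8/(-9)) - 13) + w)*(-50) = (((5 - 8/(-9)) - 13) + 6)*(-50) = (((5 - 8*(-1/9)) - 13) + 6)*(-50) = (((5 + 8/9) - 13) + 6)*(-50) = ((53/9 - 13) + 6)*(-50) = (-64/9 + 6)*(-50) = -10/9*(-50) = 500/9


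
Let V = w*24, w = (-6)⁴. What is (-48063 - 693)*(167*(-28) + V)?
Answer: -1288523568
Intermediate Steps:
w = 1296
V = 31104 (V = 1296*24 = 31104)
(-48063 - 693)*(167*(-28) + V) = (-48063 - 693)*(167*(-28) + 31104) = -48756*(-4676 + 31104) = -48756*26428 = -1288523568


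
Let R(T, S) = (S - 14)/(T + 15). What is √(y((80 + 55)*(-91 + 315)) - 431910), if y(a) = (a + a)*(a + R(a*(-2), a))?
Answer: 3*√3301162489491722/4031 ≈ 42760.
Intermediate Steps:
R(T, S) = (-14 + S)/(15 + T)
y(a) = 2*a*(a + (-14 + a)/(15 - 2*a)) (y(a) = (a + a)*(a + (-14 + a)/(15 + a*(-2))) = (2*a)*(a + (-14 + a)/(15 - 2*a)) = 2*a*(a + (-14 + a)/(15 - 2*a)))
√(y((80 + 55)*(-91 + 315)) - 431910) = √(4*((80 + 55)*(-91 + 315))*(7 + ((80 + 55)*(-91 + 315))² - 8*(80 + 55)*(-91 + 315))/(-15 + 2*((80 + 55)*(-91 + 315))) - 431910) = √(4*(135*224)*(7 + (135*224)² - 1080*224)/(-15 + 2*(135*224)) - 431910) = √(4*30240*(7 + 30240² - 8*30240)/(-15 + 2*30240) - 431910) = √(4*30240*(7 + 914457600 - 241920)/(-15 + 60480) - 431910) = √(4*30240*914215687/60465 - 431910) = √(4*30240*(1/60465)*914215687 - 431910) = √(7372235299968/4031 - 431910) = √(7370494270758/4031) = 3*√3301162489491722/4031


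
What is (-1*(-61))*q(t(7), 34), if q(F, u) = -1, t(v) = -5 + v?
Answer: -61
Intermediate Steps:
(-1*(-61))*q(t(7), 34) = -1*(-61)*(-1) = 61*(-1) = -61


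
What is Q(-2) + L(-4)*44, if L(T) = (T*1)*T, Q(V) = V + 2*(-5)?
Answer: 692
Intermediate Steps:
Q(V) = -10 + V (Q(V) = V - 10 = -10 + V)
L(T) = T² (L(T) = T*T = T²)
Q(-2) + L(-4)*44 = (-10 - 2) + (-4)²*44 = -12 + 16*44 = -12 + 704 = 692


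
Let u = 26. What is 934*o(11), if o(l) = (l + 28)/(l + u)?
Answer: 36426/37 ≈ 984.49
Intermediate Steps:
o(l) = (28 + l)/(26 + l) (o(l) = (l + 28)/(l + 26) = (28 + l)/(26 + l))
934*o(11) = 934*((28 + 11)/(26 + 11)) = 934*(39/37) = 36426/37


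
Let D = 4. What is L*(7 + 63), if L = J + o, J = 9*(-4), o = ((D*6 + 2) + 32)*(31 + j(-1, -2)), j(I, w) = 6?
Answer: 147700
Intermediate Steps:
o = 2146 (o = ((4*6 + 2) + 32)*(31 + 6) = ((24 + 2) + 32)*37 = (26 + 32)*37 = 58*37 = 2146)
J = -36
L = 2110 (L = -36 + 2146 = 2110)
L*(7 + 63) = 2110*(7 + 63) = 2110*70 = 147700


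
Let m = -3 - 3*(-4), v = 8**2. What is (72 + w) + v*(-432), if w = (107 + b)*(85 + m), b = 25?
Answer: -15168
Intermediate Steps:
v = 64
m = 9 (m = -3 + 12 = 9)
w = 12408 (w = (107 + 25)*(85 + 9) = 132*94 = 12408)
(72 + w) + v*(-432) = (72 + 12408) + 64*(-432) = 12480 - 27648 = -15168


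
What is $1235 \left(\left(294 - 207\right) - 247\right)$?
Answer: $-197600$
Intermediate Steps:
$1235 \left(\left(294 - 207\right) - 247\right) = 1235 \left(87 - 247\right) = 1235 \left(-160\right) = -197600$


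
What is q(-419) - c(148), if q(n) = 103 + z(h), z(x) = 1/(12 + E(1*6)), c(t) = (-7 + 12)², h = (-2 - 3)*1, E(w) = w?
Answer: 1405/18 ≈ 78.056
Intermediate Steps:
h = -5 (h = -5*1 = -5)
c(t) = 25 (c(t) = 5² = 25)
z(x) = 1/18 (z(x) = 1/(12 + 1*6) = 1/(12 + 6) = 1/18)
q(n) = 1855/18 (q(n) = 103 + 1/18 = 1855/18)
q(-419) - c(148) = 1855/18 - 1*25 = 1855/18 - 25 = 1405/18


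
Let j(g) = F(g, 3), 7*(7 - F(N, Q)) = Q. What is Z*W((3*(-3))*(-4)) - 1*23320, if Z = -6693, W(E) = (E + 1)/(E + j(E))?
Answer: -8682847/298 ≈ -29137.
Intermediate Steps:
F(N, Q) = 7 - Q/7
j(g) = 46/7 (j(g) = 7 - ⅐*3 = 7 - 3/7 = 46/7)
W(E) = (1 + E)/(46/7 + E) (W(E) = (E + 1)/(E + 46/7) = (1 + E)/(46/7 + E))
Z*W((3*(-3))*(-4)) - 1*23320 = -46851*(1 + (3*(-3))*(-4))/(46 + 7*((3*(-3))*(-4))) - 1*23320 = -46851*(1 - 9*(-4))/(46 + 7*(-9*(-4))) - 23320 = -46851*(1 + 36)/(46 + 7*36) - 23320 = -46851*37/(46 + 252) - 23320 = -46851*37/298 - 23320 = -6693*259/298 - 23320 = -1733487/298 - 23320 = -8682847/298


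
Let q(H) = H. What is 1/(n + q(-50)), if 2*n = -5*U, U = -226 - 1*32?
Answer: 1/595 ≈ 0.0016807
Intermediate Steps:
U = -258 (U = -226 - 32 = -258)
n = 645 (n = (-5*(-258))/2 = (1/2)*1290 = 645)
1/(n + q(-50)) = 1/(645 - 50) = 1/595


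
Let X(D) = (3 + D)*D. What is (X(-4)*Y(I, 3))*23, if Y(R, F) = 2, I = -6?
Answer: 184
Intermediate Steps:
X(D) = D*(3 + D)
(X(-4)*Y(I, 3))*23 = (-4*(3 - 4)*2)*23 = (-4*(-1)*2)*23 = (4*2)*23 = 8*23 = 184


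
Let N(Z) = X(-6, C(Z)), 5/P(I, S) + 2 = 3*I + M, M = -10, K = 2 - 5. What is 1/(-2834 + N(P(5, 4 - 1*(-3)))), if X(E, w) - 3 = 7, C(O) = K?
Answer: -1/2824 ≈ -0.00035411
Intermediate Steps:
K = -3
C(O) = -3
P(I, S) = 5/(-12 + 3*I) (P(I, S) = 5/(-2 + (3*I - 10)) = 5/(-2 + (-10 + 3*I)) = 5/(-12 + 3*I))
X(E, w) = 10 (X(E, w) = 3 + 7 = 10)
N(Z) = 10
1/(-2834 + N(P(5, 4 - 1*(-3)))) = 1/(-2834 + 10) = 1/(-2824) = -1/2824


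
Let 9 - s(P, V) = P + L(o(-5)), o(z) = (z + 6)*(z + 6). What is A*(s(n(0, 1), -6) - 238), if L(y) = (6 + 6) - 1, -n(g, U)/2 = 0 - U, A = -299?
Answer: 72358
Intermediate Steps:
n(g, U) = 2*U (n(g, U) = -2*(0 - U) = -(-2)*U = 2*U)
o(z) = (6 + z)² (o(z) = (6 + z)*(6 + z) = (6 + z)²)
L(y) = 11 (L(y) = 12 - 1 = 11)
s(P, V) = -2 - P (s(P, V) = 9 - (P + 11) = 9 - (11 + P) = 9 + (-11 - P) = -2 - P)
A*(s(n(0, 1), -6) - 238) = -299*((-2 - 2) - 238) = -299*(-4 - 238) = -299*(-242) = 72358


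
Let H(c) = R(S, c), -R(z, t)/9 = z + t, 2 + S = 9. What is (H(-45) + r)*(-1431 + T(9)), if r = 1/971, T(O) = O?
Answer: -472222026/971 ≈ -4.8633e+5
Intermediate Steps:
S = 7 (S = -2 + 9 = 7)
r = 1/971 ≈ 0.0010299
R(z, t) = -9*t - 9*z (R(z, t) = -9*(z + t) = -9*(t + z) = -9*t - 9*z)
H(c) = -63 - 9*c (H(c) = -9*c - 9*7 = -9*c - 63 = -63 - 9*c)
(H(-45) + r)*(-1431 + T(9)) = ((-63 - 9*(-45)) + 1/971)*(-1431 + 9) = ((-63 + 405) + 1/971)*(-1422) = (342 + 1/971)*(-1422) = (332083/971)*(-1422) = -472222026/971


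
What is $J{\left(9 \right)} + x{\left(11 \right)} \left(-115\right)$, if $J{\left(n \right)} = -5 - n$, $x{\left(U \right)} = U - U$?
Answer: $-14$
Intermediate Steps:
$x{\left(U \right)} = 0$
$J{\left(9 \right)} + x{\left(11 \right)} \left(-115\right) = \left(-5 - 9\right) + 0 \left(-115\right) = \left(-5 - 9\right) + 0 = -14 + 0 = -14$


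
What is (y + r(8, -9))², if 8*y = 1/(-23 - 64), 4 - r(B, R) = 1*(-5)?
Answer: 39225169/484416 ≈ 80.974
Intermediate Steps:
r(B, R) = 9 (r(B, R) = 4 - (-5) = 4 - 1*(-5) = 4 + 5 = 9)
y = -1/696 (y = 1/(8*(-23 - 64)) = (⅛)/(-87) = (⅛)*(-1/87) = -1/696 ≈ -0.0014368)
(y + r(8, -9))² = (-1/696 + 9)² = (6263/696)² = 39225169/484416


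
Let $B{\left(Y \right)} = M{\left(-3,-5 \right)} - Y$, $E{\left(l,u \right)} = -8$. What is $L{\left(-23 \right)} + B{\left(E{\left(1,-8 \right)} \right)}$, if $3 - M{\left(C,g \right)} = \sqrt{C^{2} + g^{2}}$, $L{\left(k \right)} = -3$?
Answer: $8 - \sqrt{34} \approx 2.169$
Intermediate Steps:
$M{\left(C,g \right)} = 3 - \sqrt{C^{2} + g^{2}}$
$B{\left(Y \right)} = 3 - Y - \sqrt{34}$ ($B{\left(Y \right)} = \left(3 - \sqrt{\left(-3\right)^{2} + \left(-5\right)^{2}}\right) - Y = \left(3 - \sqrt{9 + 25}\right) - Y = \left(3 - \sqrt{34}\right) - Y = 3 - Y - \sqrt{34}$)
$L{\left(-23 \right)} + B{\left(E{\left(1,-8 \right)} \right)} = -3 - \left(-11 + \sqrt{34}\right) = -3 + \left(3 + 8 - \sqrt{34}\right) = -3 + \left(11 - \sqrt{34}\right) = 8 - \sqrt{34}$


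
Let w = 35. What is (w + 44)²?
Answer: 6241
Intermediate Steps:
(w + 44)² = (35 + 44)² = 79² = 6241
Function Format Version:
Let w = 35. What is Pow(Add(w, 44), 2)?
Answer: 6241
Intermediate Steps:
Pow(Add(w, 44), 2) = Pow(Add(35, 44), 2) = Pow(79, 2) = 6241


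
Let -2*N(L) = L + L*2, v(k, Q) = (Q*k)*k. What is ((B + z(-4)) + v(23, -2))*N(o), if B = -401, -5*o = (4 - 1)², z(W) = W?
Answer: -39501/10 ≈ -3950.1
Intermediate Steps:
o = -9/5 (o = -(4 - 1)²/5 = -⅕*3² = -⅕*9 = -9/5 ≈ -1.8000)
v(k, Q) = Q*k²
N(L) = -3*L/2 (N(L) = -(L + L*2)/2 = -(L + 2*L)/2 = -3*L/2)
((B + z(-4)) + v(23, -2))*N(o) = ((-401 - 4) - 2*23²)*(-3/2*(-9/5)) = (-405 - 2*529)*(27/10) = (-405 - 1058)*(27/10) = -1463*27/10 = -39501/10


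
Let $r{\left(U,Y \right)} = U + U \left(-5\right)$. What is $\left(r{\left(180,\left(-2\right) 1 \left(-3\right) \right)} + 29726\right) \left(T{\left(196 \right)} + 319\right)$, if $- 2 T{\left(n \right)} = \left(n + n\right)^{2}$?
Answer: $-2219336078$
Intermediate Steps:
$T{\left(n \right)} = - 2 n^{2}$ ($T{\left(n \right)} = - \frac{\left(n + n\right)^{2}}{2} = - \frac{\left(2 n\right)^{2}}{2} = - \frac{4 n^{2}}{2} = - 2 n^{2}$)
$r{\left(U,Y \right)} = - 4 U$ ($r{\left(U,Y \right)} = U - 5 U = - 4 U$)
$\left(r{\left(180,\left(-2\right) 1 \left(-3\right) \right)} + 29726\right) \left(T{\left(196 \right)} + 319\right) = \left(\left(-4\right) 180 + 29726\right) \left(- 2 \cdot 196^{2} + 319\right) = \left(-720 + 29726\right) \left(\left(-2\right) 38416 + 319\right) = 29006 \left(-76832 + 319\right) = 29006 \left(-76513\right) = -2219336078$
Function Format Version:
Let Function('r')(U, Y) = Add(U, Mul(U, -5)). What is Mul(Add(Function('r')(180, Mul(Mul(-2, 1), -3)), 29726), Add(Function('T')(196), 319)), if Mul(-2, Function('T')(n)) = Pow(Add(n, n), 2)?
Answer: -2219336078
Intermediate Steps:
Function('T')(n) = Mul(-2, Pow(n, 2)) (Function('T')(n) = Mul(Rational(-1, 2), Pow(Add(n, n), 2)) = Mul(Rational(-1, 2), Pow(Mul(2, n), 2)) = Mul(Rational(-1, 2), Mul(4, Pow(n, 2))) = Mul(-2, Pow(n, 2)))
Function('r')(U, Y) = Mul(-4, U) (Function('r')(U, Y) = Add(U, Mul(-5, U)) = Mul(-4, U))
Mul(Add(Function('r')(180, Mul(Mul(-2, 1), -3)), 29726), Add(Function('T')(196), 319)) = Mul(Add(Mul(-4, 180), 29726), Add(Mul(-2, Pow(196, 2)), 319)) = Mul(Add(-720, 29726), Add(Mul(-2, 38416), 319)) = Mul(29006, Add(-76832, 319)) = Mul(29006, -76513) = -2219336078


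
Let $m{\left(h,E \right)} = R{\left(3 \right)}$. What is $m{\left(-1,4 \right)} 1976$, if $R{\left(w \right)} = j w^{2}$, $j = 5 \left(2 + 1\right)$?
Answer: $266760$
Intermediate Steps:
$j = 15$ ($j = 5 \cdot 3 = 15$)
$R{\left(w \right)} = 15 w^{2}$
$m{\left(h,E \right)} = 135$ ($m{\left(h,E \right)} = 15 \cdot 3^{2} = 15 \cdot 9 = 135$)
$m{\left(-1,4 \right)} 1976 = 135 \cdot 1976 = 266760$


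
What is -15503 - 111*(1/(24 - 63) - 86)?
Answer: -77404/13 ≈ -5954.2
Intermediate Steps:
-15503 - 111*(1/(24 - 63) - 86) = -15503 - 111*(1/(-39) - 86) = -15503 - 111*(-1/39 - 86) = -15503 - 111*(-3355)/39 = -15503 - 1*(-124135/13) = -15503 + 124135/13 = -77404/13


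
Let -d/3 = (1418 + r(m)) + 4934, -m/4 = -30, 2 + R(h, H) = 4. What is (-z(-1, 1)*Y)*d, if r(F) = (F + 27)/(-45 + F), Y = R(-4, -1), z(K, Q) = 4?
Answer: 3812376/25 ≈ 1.5250e+5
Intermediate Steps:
R(h, H) = 2 (R(h, H) = -2 + 4 = 2)
Y = 2
m = 120 (m = -4*(-30) = 120)
r(F) = (27 + F)/(-45 + F)
d = -476547/25 (d = -3*((1418 + (27 + 120)/(-45 + 120)) + 4934) = -3*((1418 + 147/75) + 4934) = -3*((1418 + (1/75)*147) + 4934) = -3*((1418 + 49/25) + 4934) = -3*(35499/25 + 4934) = -3*158849/25 = -476547/25 ≈ -19062.)
(-z(-1, 1)*Y)*d = -4*2*(-476547/25) = -1*8*(-476547/25) = -8*(-476547/25) = 3812376/25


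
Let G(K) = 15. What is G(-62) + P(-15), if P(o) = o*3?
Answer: -30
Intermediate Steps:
P(o) = 3*o
G(-62) + P(-15) = 15 + 3*(-15) = 15 - 45 = -30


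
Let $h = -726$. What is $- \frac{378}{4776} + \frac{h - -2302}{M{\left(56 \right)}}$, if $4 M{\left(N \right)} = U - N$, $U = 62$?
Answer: $\frac{2508803}{2388} \approx 1050.6$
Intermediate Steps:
$M{\left(N \right)} = \frac{31}{2} - \frac{N}{4}$ ($M{\left(N \right)} = \frac{62 - N}{4} = \frac{31}{2} - \frac{N}{4}$)
$- \frac{378}{4776} + \frac{h - -2302}{M{\left(56 \right)}} = - \frac{378}{4776} + \frac{-726 - -2302}{\frac{31}{2} - 14} = \left(-378\right) \frac{1}{4776} + \frac{-726 + 2302}{\frac{31}{2} - 14} = - \frac{63}{796} + \frac{1576}{\frac{3}{2}} = - \frac{63}{796} + 1576 \cdot \frac{2}{3} = - \frac{63}{796} + \frac{3152}{3} = \frac{2508803}{2388}$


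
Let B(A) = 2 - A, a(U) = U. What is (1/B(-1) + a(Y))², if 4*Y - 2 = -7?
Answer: 121/144 ≈ 0.84028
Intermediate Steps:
Y = -5/4 (Y = ½ + (¼)*(-7) = ½ - 7/4 = -5/4 ≈ -1.2500)
(1/B(-1) + a(Y))² = (1/(2 - 1*(-1)) - 5/4)² = (1/(2 + 1) - 5/4)² = (1/3 - 5/4)² = (⅓ - 5/4)² = (-11/12)² = 121/144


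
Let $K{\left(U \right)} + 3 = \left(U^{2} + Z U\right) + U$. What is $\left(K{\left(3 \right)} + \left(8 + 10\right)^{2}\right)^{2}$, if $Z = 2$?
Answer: $114921$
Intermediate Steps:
$K{\left(U \right)} = -3 + U^{2} + 3 U$ ($K{\left(U \right)} = -3 + \left(\left(U^{2} + 2 U\right) + U\right) = -3 + \left(U^{2} + 3 U\right) = -3 + U^{2} + 3 U$)
$\left(K{\left(3 \right)} + \left(8 + 10\right)^{2}\right)^{2} = \left(\left(-3 + 3^{2} + 3 \cdot 3\right) + \left(8 + 10\right)^{2}\right)^{2} = \left(\left(-3 + 9 + 9\right) + 18^{2}\right)^{2} = \left(15 + 324\right)^{2} = 339^{2} = 114921$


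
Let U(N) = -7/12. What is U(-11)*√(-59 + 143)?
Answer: -7*√21/6 ≈ -5.3463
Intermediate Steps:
U(N) = -7/12 (U(N) = -7*1/12 = -7/12)
U(-11)*√(-59 + 143) = -7*√(-59 + 143)/12 = -7*√21/6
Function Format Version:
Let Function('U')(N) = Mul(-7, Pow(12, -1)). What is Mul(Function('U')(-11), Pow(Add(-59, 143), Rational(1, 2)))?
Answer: Mul(Rational(-7, 6), Pow(21, Rational(1, 2))) ≈ -5.3463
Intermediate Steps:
Function('U')(N) = Rational(-7, 12) (Function('U')(N) = Mul(-7, Rational(1, 12)) = Rational(-7, 12))
Mul(Function('U')(-11), Pow(Add(-59, 143), Rational(1, 2))) = Mul(Rational(-7, 12), Pow(Add(-59, 143), Rational(1, 2))) = Mul(Rational(-7, 12), Pow(84, Rational(1, 2))) = Mul(Rational(-7, 12), Mul(2, Pow(21, Rational(1, 2)))) = Mul(Rational(-7, 6), Pow(21, Rational(1, 2)))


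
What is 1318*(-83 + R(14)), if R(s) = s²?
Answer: 148934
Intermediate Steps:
1318*(-83 + R(14)) = 1318*(-83 + 14²) = 1318*(-83 + 196) = 1318*113 = 148934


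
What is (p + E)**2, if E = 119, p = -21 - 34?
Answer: 4096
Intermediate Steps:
p = -55
(p + E)**2 = (-55 + 119)**2 = 64**2 = 4096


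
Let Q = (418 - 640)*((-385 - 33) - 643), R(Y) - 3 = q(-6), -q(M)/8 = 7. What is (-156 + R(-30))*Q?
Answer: -49228278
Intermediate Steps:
q(M) = -56 (q(M) = -8*7 = -56)
R(Y) = -53 (R(Y) = 3 - 56 = -53)
Q = 235542 (Q = -222*(-418 - 643) = -222*(-1061) = 235542)
(-156 + R(-30))*Q = (-156 - 53)*235542 = -209*235542 = -49228278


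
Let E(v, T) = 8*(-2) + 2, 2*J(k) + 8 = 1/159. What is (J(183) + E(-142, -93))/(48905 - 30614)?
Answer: -5723/5816538 ≈ -0.00098392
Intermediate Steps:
J(k) = -1271/318 (J(k) = -4 + (1/2)/159 = -4 + (1/2)*(1/159) = -4 + 1/318 = -1271/318)
E(v, T) = -14 (E(v, T) = -16 + 2 = -14)
(J(183) + E(-142, -93))/(48905 - 30614) = (-1271/318 - 14)/(48905 - 30614) = -5723/318/18291 = -5723/318*1/18291 = -5723/5816538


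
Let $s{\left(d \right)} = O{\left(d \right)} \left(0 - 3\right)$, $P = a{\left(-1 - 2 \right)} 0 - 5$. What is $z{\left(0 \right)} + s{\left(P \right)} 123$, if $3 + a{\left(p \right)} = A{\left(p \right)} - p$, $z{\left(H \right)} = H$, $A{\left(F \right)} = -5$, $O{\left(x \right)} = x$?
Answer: $1845$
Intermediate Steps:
$a{\left(p \right)} = -8 - p$ ($a{\left(p \right)} = -3 - \left(5 + p\right) = -8 - p$)
$P = -5$ ($P = \left(-8 - \left(-1 - 2\right)\right) 0 - 5 = \left(-8 - -3\right) 0 - 5 = \left(-8 + 3\right) 0 - 5 = \left(-5\right) 0 - 5 = 0 - 5 = -5$)
$s{\left(d \right)} = - 3 d$ ($s{\left(d \right)} = d \left(0 - 3\right) = d \left(-3\right) = - 3 d$)
$z{\left(0 \right)} + s{\left(P \right)} 123 = 0 + \left(-3\right) \left(-5\right) 123 = 0 + 15 \cdot 123 = 0 + 1845 = 1845$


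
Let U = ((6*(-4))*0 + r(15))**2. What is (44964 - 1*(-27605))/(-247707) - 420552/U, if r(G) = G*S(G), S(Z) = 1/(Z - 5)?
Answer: -46299483353/247707 ≈ -1.8691e+5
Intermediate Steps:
S(Z) = 1/(-5 + Z)
r(G) = G/(-5 + G)
U = 9/4 (U = ((6*(-4))*0 + 15/(-5 + 15))**2 = (-24*0 + 15/10)**2 = (0 + 15*(1/10))**2 = (0 + 3/2)**2 = (3/2)**2 = 9/4 ≈ 2.2500)
(44964 - 1*(-27605))/(-247707) - 420552/U = (44964 - 1*(-27605))/(-247707) - 420552/9/4 = (44964 + 27605)*(-1/247707) - 420552*4/9 = 72569*(-1/247707) - 186912 = -72569/247707 - 186912 = -46299483353/247707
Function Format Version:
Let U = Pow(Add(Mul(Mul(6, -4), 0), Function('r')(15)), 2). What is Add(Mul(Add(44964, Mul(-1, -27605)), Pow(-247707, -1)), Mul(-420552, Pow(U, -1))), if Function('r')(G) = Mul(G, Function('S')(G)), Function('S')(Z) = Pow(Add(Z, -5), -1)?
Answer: Rational(-46299483353, 247707) ≈ -1.8691e+5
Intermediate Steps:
Function('S')(Z) = Pow(Add(-5, Z), -1)
Function('r')(G) = Mul(G, Pow(Add(-5, G), -1))
U = Rational(9, 4) (U = Pow(Add(Mul(Mul(6, -4), 0), Mul(15, Pow(Add(-5, 15), -1))), 2) = Pow(Add(Mul(-24, 0), Mul(15, Pow(10, -1))), 2) = Pow(Add(0, Mul(15, Rational(1, 10))), 2) = Pow(Add(0, Rational(3, 2)), 2) = Pow(Rational(3, 2), 2) = Rational(9, 4) ≈ 2.2500)
Add(Mul(Add(44964, Mul(-1, -27605)), Pow(-247707, -1)), Mul(-420552, Pow(U, -1))) = Add(Mul(Add(44964, Mul(-1, -27605)), Pow(-247707, -1)), Mul(-420552, Pow(Rational(9, 4), -1))) = Add(Mul(Add(44964, 27605), Rational(-1, 247707)), Mul(-420552, Rational(4, 9))) = Add(Mul(72569, Rational(-1, 247707)), -186912) = Add(Rational(-72569, 247707), -186912) = Rational(-46299483353, 247707)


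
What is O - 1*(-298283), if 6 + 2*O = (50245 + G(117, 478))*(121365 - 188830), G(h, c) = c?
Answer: -3421430635/2 ≈ -1.7107e+9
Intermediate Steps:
O = -3422027201/2 (O = -3 + ((50245 + 478)*(121365 - 188830))/2 = -3 + (50723*(-67465))/2 = -3 + (½)*(-3422027195) = -3 - 3422027195/2 = -3422027201/2 ≈ -1.7110e+9)
O - 1*(-298283) = -3422027201/2 - 1*(-298283) = -3422027201/2 + 298283 = -3421430635/2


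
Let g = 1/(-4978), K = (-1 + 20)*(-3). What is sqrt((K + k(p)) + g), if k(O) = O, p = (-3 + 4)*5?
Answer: I*sqrt(1288590146)/4978 ≈ 7.2111*I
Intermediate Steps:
K = -57 (K = 19*(-3) = -57)
p = 5 (p = 1*5 = 5)
g = -1/4978 ≈ -0.00020088
sqrt((K + k(p)) + g) = sqrt((-57 + 5) - 1/4978) = sqrt(-52 - 1/4978) = sqrt(-258857/4978) = I*sqrt(1288590146)/4978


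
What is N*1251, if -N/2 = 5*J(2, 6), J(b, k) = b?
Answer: -25020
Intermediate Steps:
N = -20 (N = -10*2 = -2*10 = -20)
N*1251 = -20*1251 = -25020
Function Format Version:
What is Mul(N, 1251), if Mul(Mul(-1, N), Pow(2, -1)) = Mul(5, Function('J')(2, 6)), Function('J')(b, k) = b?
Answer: -25020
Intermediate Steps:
N = -20 (N = Mul(-2, Mul(5, 2)) = Mul(-2, 10) = -20)
Mul(N, 1251) = Mul(-20, 1251) = -25020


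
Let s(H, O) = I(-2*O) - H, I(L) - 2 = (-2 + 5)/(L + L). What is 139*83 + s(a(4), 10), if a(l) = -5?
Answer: 461757/40 ≈ 11544.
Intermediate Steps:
I(L) = 2 + 3/(2*L) (I(L) = 2 + (-2 + 5)/(L + L) = 2 + 3/((2*L)) = 2 + 3*(1/(2*L)) = 2 + 3/(2*L))
s(H, O) = 2 - H - 3/(4*O) (s(H, O) = (2 + 3/(2*((-2*O)))) - H = (2 + 3*(-1/(2*O))/2) - H = (2 - 3/(4*O)) - H = 2 - H - 3/(4*O))
139*83 + s(a(4), 10) = 139*83 + (2 - 1*(-5) - 3/4/10) = 11537 + (2 + 5 - 3/4*1/10) = 11537 + (2 + 5 - 3/40) = 11537 + 277/40 = 461757/40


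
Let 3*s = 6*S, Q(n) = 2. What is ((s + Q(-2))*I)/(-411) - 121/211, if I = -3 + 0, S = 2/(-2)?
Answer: -121/211 ≈ -0.57346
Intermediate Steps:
S = -1 (S = 2*(-½) = -1)
s = -2 (s = (6*(-1))/3 = (⅓)*(-6) = -2)
I = -3
((s + Q(-2))*I)/(-411) - 121/211 = ((-2 + 2)*(-3))/(-411) - 121/211 = (0*(-3))*(-1/411) - 121*1/211 = 0*(-1/411) - 121/211 = 0 - 121/211 = -121/211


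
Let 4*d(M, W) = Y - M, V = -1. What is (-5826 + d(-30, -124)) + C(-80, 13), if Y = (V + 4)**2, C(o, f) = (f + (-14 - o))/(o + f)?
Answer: -1559071/268 ≈ -5817.4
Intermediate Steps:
C(o, f) = (-14 + f - o)/(f + o)
Y = 9 (Y = (-1 + 4)**2 = 3**2 = 9)
d(M, W) = 9/4 - M/4 (d(M, W) = (9 - M)/4 = 9/4 - M/4)
(-5826 + d(-30, -124)) + C(-80, 13) = (-5826 + (9/4 - 1/4*(-30))) + (-14 + 13 - 1*(-80))/(13 - 80) = (-5826 + (9/4 + 15/2)) + (-14 + 13 + 80)/(-67) = (-5826 + 39/4) - 1/67*79 = -23265/4 - 79/67 = -1559071/268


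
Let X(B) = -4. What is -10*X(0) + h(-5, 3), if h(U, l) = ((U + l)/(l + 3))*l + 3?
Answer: 42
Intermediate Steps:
h(U, l) = 3 + l*(U + l)/(3 + l) (h(U, l) = ((U + l)/(3 + l))*l + 3 = l*(U + l)/(3 + l) + 3 = 3 + l*(U + l)/(3 + l))
-10*X(0) + h(-5, 3) = -10*(-4) + (9 + 3² + 3*3 - 5*3)/(3 + 3) = 40 + (9 + 9 + 9 - 15)/6 = 40 + (⅙)*12 = 40 + 2 = 42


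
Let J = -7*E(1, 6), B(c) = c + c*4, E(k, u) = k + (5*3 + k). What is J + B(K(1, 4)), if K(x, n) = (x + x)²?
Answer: -99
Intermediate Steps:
E(k, u) = 15 + 2*k (E(k, u) = k + (15 + k) = 15 + 2*k)
K(x, n) = 4*x² (K(x, n) = (2*x)² = 4*x²)
B(c) = 5*c (B(c) = c + 4*c = 5*c)
J = -119 (J = -7*(15 + 2*1) = -7*(15 + 2) = -7*17 = -119)
J + B(K(1, 4)) = -119 + 5*(4*1²) = -119 + 5*(4*1) = -119 + 5*4 = -119 + 20 = -99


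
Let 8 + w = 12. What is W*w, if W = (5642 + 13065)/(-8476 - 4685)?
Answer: -74828/13161 ≈ -5.6856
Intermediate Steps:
w = 4 (w = -8 + 12 = 4)
W = -18707/13161 (W = 18707/(-13161) = 18707*(-1/13161) = -18707/13161 ≈ -1.4214)
W*w = -18707/13161*4 = -74828/13161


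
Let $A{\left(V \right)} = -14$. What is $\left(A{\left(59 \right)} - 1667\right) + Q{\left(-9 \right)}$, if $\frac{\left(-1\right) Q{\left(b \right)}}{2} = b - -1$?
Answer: $-1665$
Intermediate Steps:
$Q{\left(b \right)} = -2 - 2 b$ ($Q{\left(b \right)} = - 2 \left(b - -1\right) = - 2 \left(b + 1\right) = - 2 \left(1 + b\right) = -2 - 2 b$)
$\left(A{\left(59 \right)} - 1667\right) + Q{\left(-9 \right)} = \left(-14 - 1667\right) - -16 = -1681 + \left(-2 + 18\right) = -1681 + 16 = -1665$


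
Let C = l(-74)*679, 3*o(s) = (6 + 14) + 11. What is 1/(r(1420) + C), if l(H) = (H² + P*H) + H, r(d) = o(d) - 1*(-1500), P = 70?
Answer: 3/456745 ≈ 6.5682e-6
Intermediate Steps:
o(s) = 31/3 (o(s) = ((6 + 14) + 11)/3 = (20 + 11)/3 = (⅓)*31 = 31/3)
r(d) = 4531/3 (r(d) = 31/3 - 1*(-1500) = 31/3 + 1500 = 4531/3)
l(H) = H² + 71*H (l(H) = (H² + 70*H) + H = H² + 71*H)
C = 150738 (C = -74*(71 - 74)*679 = -74*(-3)*679 = 222*679 = 150738)
1/(r(1420) + C) = 1/(4531/3 + 150738) = 1/(456745/3) = 3/456745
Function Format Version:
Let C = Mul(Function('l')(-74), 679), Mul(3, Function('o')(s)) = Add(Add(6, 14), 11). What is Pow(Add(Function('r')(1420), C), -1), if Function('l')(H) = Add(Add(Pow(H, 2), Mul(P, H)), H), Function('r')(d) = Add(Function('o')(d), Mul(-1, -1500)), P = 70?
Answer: Rational(3, 456745) ≈ 6.5682e-6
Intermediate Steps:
Function('o')(s) = Rational(31, 3) (Function('o')(s) = Mul(Rational(1, 3), Add(Add(6, 14), 11)) = Mul(Rational(1, 3), Add(20, 11)) = Mul(Rational(1, 3), 31) = Rational(31, 3))
Function('r')(d) = Rational(4531, 3) (Function('r')(d) = Add(Rational(31, 3), Mul(-1, -1500)) = Add(Rational(31, 3), 1500) = Rational(4531, 3))
Function('l')(H) = Add(Pow(H, 2), Mul(71, H)) (Function('l')(H) = Add(Add(Pow(H, 2), Mul(70, H)), H) = Add(Pow(H, 2), Mul(71, H)))
C = 150738 (C = Mul(Mul(-74, Add(71, -74)), 679) = Mul(Mul(-74, -3), 679) = Mul(222, 679) = 150738)
Pow(Add(Function('r')(1420), C), -1) = Pow(Add(Rational(4531, 3), 150738), -1) = Pow(Rational(456745, 3), -1) = Rational(3, 456745)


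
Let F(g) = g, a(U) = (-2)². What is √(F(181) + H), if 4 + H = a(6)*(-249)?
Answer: 3*I*√91 ≈ 28.618*I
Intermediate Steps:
a(U) = 4
H = -1000 (H = -4 + 4*(-249) = -4 - 996 = -1000)
√(F(181) + H) = √(181 - 1000) = √(-819) = 3*I*√91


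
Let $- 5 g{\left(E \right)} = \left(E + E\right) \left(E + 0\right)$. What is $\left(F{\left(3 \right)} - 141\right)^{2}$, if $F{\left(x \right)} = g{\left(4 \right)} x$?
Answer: $\frac{641601}{25} \approx 25664.0$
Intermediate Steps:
$g{\left(E \right)} = - \frac{2 E^{2}}{5}$ ($g{\left(E \right)} = - \frac{\left(E + E\right) \left(E + 0\right)}{5} = - \frac{2 E E}{5} = - \frac{2 E^{2}}{5}$)
$F{\left(x \right)} = - \frac{32 x}{5}$ ($F{\left(x \right)} = - \frac{2 \cdot 4^{2}}{5} x = \left(- \frac{2}{5}\right) 16 x = - \frac{32 x}{5}$)
$\left(F{\left(3 \right)} - 141\right)^{2} = \left(\left(- \frac{32}{5}\right) 3 - 141\right)^{2} = \left(- \frac{96}{5} - 141\right)^{2} = \left(- \frac{801}{5}\right)^{2} = \frac{641601}{25}$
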